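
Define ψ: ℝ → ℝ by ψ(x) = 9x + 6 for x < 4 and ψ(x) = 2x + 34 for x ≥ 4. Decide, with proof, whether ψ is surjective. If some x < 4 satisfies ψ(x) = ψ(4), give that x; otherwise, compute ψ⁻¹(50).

Both pieces are strictly increasing (slopes 9 and 2), so each is injective on its own interval.
The left piece maps (−∞, 4) onto (−∞, 42); the right piece maps [4, ∞) onto [42, ∞).
These images together cover ℝ, so ψ is surjective.
Because the two images are disjoint, no x < 4 has ψ(x) = ψ(4), so we compute ψ⁻¹(50): 50 lies in [42, ∞), so solve 2x + 34 = 50: x = (50 − 34)/2 = 8.

8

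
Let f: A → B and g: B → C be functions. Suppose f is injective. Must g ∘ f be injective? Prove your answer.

not injective

No. Take A = B = C = {0, 1}, f = identity (injective), and g(x) = 0 for every x.
Then (g ∘ f)(0) = 0 = (g ∘ f)(1) with 0 ≠ 1, so g ∘ f is not injective.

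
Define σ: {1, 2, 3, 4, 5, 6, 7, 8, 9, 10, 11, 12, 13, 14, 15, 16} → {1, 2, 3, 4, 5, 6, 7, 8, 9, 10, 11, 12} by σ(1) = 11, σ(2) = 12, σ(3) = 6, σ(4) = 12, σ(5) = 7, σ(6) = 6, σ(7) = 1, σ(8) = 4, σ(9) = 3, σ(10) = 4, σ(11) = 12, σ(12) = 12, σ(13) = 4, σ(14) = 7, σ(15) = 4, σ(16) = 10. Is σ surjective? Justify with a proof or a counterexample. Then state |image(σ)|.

No element maps to 2, so σ is not surjective.
The image of σ is {1, 3, 4, 6, 7, 10, 11, 12}, which has 8 elements.

8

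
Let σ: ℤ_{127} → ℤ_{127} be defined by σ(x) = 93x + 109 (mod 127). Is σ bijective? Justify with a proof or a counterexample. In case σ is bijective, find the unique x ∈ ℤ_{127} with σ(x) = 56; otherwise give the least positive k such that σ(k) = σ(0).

Recall: injectivity means: for all x_1, x_2 in the domain, σ(x_1) = σ(x_2) implies x_1 = x_2.
Suppose σ(x_1) = σ(x_2) in ℤ_{127}. Then 93x_1 + 109 ≡ 93x_2 + 109 (mod 127), thus 93(x_1 − x_2) ≡ 0 (mod 127).
Since gcd(93, 127) = 1, 93 is invertible modulo 127, so x_1 − x_2 ≡ 0 (mod 127), i.e. x_1 = x_2.
We now compute 93⁻¹ mod 127 explicitly. Euclid's algorithm: 127 = 1·93 + 34, 93 = 2·34 + 25, 34 = 1·25 + 9, 25 = 2·9 + 7, 9 = 1·7 + 2, 7 = 3·2 + 1; back-substituting gives 1 = 56·93 − 41·127, so 93⁻¹ ≡ 56 (mod 127).
Then y ↦ 56(y − 109) is a two-sided inverse to σ, so every y ∈ ℤ_{127} has a preimage.
Thus σ is bijective.
Since σ is bijective, we find σ⁻¹(56): we need 93x ≡ 56 − 109 ≡ 74 (mod 127). Using 93⁻¹ = 56: x ≡ 56·74 = 4144 = 32·127 + 80, so x = 80.
Check: σ(80) = 93·80 + 109 = 7549 = 59·127 + 56 ≡ 56 (mod 127).

80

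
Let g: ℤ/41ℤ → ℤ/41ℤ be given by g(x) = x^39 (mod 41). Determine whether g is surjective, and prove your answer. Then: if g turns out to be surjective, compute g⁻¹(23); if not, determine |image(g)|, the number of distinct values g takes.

25

Since 41 is prime, the nonzero elements of ℤ/41ℤ form a cyclic group of order 40.
As gcd(39, 40) = 1, raising to the 39th power is a bijection on this group: if s^39 ≡ t^39 then (st^{−1})^39 = 1, and the only element of order dividing gcd(39, 40) = 1 is 1, so s = t.
With g(0) = 0 this makes g injective on all of ℤ/41ℤ, hence bijective (finite equal-size domain and codomain). In particular g is surjective.
Since g is surjective, we find the preimage of 23. The inverse of x ↦ x^39 on (ℤ/41ℤ)^× is x ↦ x^39, because 39·39 = 1521 = 38·40 + 1 ≡ 1 (mod 40) and x^{40} = 1 for x ≠ 0 (Fermat). So g⁻¹(23) = 23^39 mod 41.
Repeated squaring mod 41: 23^1 ≡ 23, 23^2 ≡ 23² = 529 ≡ 37, 23^4 ≡ 37² = 1369 ≡ 16, 23^8 ≡ 16² = 256 ≡ 10, 23^16 ≡ 10² = 100 ≡ 18, 23^32 ≡ 18² = 324 ≡ 37. Since 39 = 32 + 4 + 2 + 1, 23^39 ≡ 37·16·37·23: 37·16 = 592 ≡ 18, then 18·37 = 666 ≡ 10, then 10·23 = 230 ≡ 25. So 23^39 ≡ 25 (mod 41).
Hence g⁻¹(23) = 25.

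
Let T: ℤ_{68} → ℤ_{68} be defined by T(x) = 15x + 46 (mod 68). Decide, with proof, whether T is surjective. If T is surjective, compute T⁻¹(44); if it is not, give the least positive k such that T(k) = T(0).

18

By definition, T is surjective if every y in the codomain equals T(x) for some x in the domain.
Since gcd(15, 68) = 1, 15 is invertible modulo 68. Euclid's algorithm: 68 = 4·15 + 8, 15 = 1·8 + 7, 8 = 1·7 + 1; back-substituting gives 1 = 59·15 − 13·68, so 15⁻¹ ≡ 59 (mod 68).
Then y ↦ 59(y − 46) is a two-sided inverse to T, so every y ∈ ℤ_{68} has a preimage.
Hence T is surjective.
Since T is surjective, we find T⁻¹(44): we need 15x ≡ 44 − 46 ≡ 66 (mod 68). Using 15⁻¹ = 59: x ≡ 59·66 = 3894 = 57·68 + 18, so x = 18.
Check: T(18) = 15·18 + 46 = 316 = 4·68 + 44 ≡ 44 (mod 68).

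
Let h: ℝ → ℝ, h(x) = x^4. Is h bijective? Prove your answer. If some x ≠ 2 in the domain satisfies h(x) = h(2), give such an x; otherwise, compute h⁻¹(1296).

h(2) = 16 = (−2)^4 = h(−2) (since 4 is even), with 2 ≠ −2. So h is not injective, hence not bijective.
For the follow-up, such an x exists: taking x = −2 ∈ ℝ gives h(−2) = 16 = h(2) with −2 ≠ 2.

-2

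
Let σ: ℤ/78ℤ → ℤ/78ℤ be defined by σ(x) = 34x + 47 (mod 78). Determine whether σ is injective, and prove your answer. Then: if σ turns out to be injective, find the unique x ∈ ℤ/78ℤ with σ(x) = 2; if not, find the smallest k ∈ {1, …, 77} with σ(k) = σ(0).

By definition, injectivity means: for all s, t in the domain, σ(s) = σ(t) implies s = t.
We have gcd(34, 78) = 2 > 1. Taking s = 0 and t = 39: σ(0) = 47 and σ(39) = 34·39 + 47 = 1373 ≡ 47 (mod 78).
So σ(0) = σ(39) while 0 ≠ 39, therefore σ is not injective.
Since σ is not injective, we find the least positive k with σ(k) = σ(0): this means 34k ≡ 0 (mod 78), i.e. 78 ∣ 34k. Since gcd(34, 78) = 2, dividing through by 2 this holds exactly when 39 ∣ 17k, and as gcd(17, 39) = 1, exactly when 39 ∣ k.
The smallest positive such k is 39.

39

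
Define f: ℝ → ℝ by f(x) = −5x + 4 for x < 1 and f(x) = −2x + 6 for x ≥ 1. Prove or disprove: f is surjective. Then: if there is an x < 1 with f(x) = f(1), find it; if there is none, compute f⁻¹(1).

0

Both pieces are strictly decreasing (slopes −5 and −2), so each is injective on its own interval.
The left piece maps (−∞, 1) onto (−1, ∞); the right piece maps [1, ∞) onto (−∞, 4].
The union (−1, ∞) ∪ (−∞, 4] covers ℝ, so f is surjective.
For the follow-up: the images overlap, so an x < 1 with f(x) = f(1) exists. f(1) = 4; solving −5x + 4 = 4 for x < 1 gives x = (4 − 4)/(−5) = 0.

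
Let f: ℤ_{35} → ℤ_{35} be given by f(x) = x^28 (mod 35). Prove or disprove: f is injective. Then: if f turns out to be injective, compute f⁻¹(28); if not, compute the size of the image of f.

f(3): Repeated squaring mod 35: 3^1 ≡ 3, 3^2 ≡ 3² = 9, 3^4 ≡ 9² = 81 ≡ 11, 3^8 ≡ 11² = 121 ≡ 16, 3^16 ≡ 16² = 256 ≡ 11. Since 28 = 16 + 8 + 4, 3^28 ≡ 11·16·11: 11·16 = 176 ≡ 1, then 1·11 = 11. So 3^28 ≡ 11 (mod 35).
f(4): Repeated squaring mod 35: 4^1 ≡ 4, 4^2 ≡ 4² = 16, 4^4 ≡ 16² = 256 ≡ 11, 4^8 ≡ 11² = 121 ≡ 16, 4^16 ≡ 16² = 256 ≡ 11. Since 28 = 16 + 8 + 4, 4^28 ≡ 11·16·11: 11·16 = 176 ≡ 1, then 1·11 = 11. So 4^28 ≡ 11 (mod 35).
So f(3) = f(4) = 11 while 3 ≠ 4, so f is not injective.
Since f is not injective, we determine |image(f)|. Computing x^28 mod 35 for each x (by repeated squaring, reducing mod 35 at every step), the values f(0), f(1), …, f(34) are: 0, 1, 16, 11, 11, 30, 1, 21, 1, 16, 25, 11, 16, 1, 21, 15, 16, 11, 11, 16, 15, 21, 1, 16, 11, 25, 16, 1, 21, 1, 30, 11, 11, 16, 1.
The distinct values are {0, 1, 11, 15, 16, 21, 25, 30}; there are 8 of them.

8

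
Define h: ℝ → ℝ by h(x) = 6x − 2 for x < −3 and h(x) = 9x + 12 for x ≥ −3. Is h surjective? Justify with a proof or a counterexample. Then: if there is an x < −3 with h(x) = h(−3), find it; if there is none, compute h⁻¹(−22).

Both pieces are strictly increasing (slopes 6 and 9), so each is injective on its own interval.
The left piece maps (−∞, −3) onto (−∞, −20); the right piece maps [−3, ∞) onto [−15, ∞).
The union (−∞, −20) ∪ [−15, ∞) omits the interval between −20 and −15; in particular −20 has no preimage. So h is not surjective.
Because the two images are disjoint, no x < −3 has h(x) = h(−3), so we compute h⁻¹(−22): −22 lies in (−∞, −20), so solve 6x − 2 = −22: x = (−22 + 2)/6 = −10/3.

-10/3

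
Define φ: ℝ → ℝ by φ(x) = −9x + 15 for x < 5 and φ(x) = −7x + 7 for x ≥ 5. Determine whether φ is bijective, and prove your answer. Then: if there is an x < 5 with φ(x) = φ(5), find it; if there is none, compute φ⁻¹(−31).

Both pieces are strictly decreasing (slopes −9 and −7), so each is injective on its own interval.
The left piece maps (−∞, 5) onto (−30, ∞); the right piece maps [5, ∞) onto (−∞, −28].
These images overlap. In particular φ(5) = −28 (right piece), and solving −9x + 15 = −28 on the left piece gives x = 43/9 < 5.
So φ(43/9) = φ(5) with 43/9 ≠ 5, and φ is not injective, hence not bijective. This x = 43/9 is the requested value below 5.

43/9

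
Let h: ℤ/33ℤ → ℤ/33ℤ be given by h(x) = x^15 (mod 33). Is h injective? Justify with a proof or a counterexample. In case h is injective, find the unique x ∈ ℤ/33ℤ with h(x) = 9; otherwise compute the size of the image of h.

9

h(1) = 1^15 = 1.
h(4): Repeated squaring mod 33: 4^1 ≡ 4, 4^2 ≡ 4² = 16, 4^4 ≡ 16² = 256 ≡ 25, 4^8 ≡ 25² = 625 ≡ 31. Since 15 = 8 + 4 + 2 + 1, 4^15 ≡ 31·25·16·4: 31·25 = 775 ≡ 16, then 16·16 = 256 ≡ 25, then 25·4 = 100 ≡ 1. So 4^15 ≡ 1 (mod 33).
So h(1) = h(4) = 1 while 1 ≠ 4, so h is not injective.
Since h is not injective, we determine |image(h)|. Computing x^15 mod 33 for each x (by repeated squaring, reducing mod 33 at every step), the values h(0), h(1), …, h(32) are: 0, 1, 32, 12, 1, 23, 21, 10, 32, 12, 10, 11, 12, 10, 23, 12, 1, 32, 21, 10, 23, 21, 22, 23, 21, 1, 23, 12, 10, 32, 21, 1, 32.
The distinct values are {0, 1, 10, 11, 12, 21, 22, 23, 32}; there are 9 of them.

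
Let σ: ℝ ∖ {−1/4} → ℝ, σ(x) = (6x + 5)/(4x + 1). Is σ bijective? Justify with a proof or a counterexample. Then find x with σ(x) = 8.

-3/26

If σ(x) = 3/2, cross-multiplying gives 4(6x + 5) = 6(4x + 1), which simplifies to 20 = 6 — false.  So 3/2 has no preimage and σ is not surjective.
Therefore σ is not bijective.
Solving σ(x) = 8: cross-multiplying gives 6x + 5 = 8(4x + 1), which rearranges to −26x = 3, so x = −3/26.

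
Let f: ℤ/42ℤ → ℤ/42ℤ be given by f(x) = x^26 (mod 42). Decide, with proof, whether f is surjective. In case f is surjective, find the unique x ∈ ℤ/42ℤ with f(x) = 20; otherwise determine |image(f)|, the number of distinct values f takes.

16

f(4): Repeated squaring mod 42: 4^1 ≡ 4, 4^2 ≡ 4² = 16, 4^4 ≡ 16² = 256 ≡ 4, 4^8 ≡ 4² = 16, 4^16 ≡ 16² = 256 ≡ 4. Since 26 = 16 + 8 + 2, 4^26 ≡ 4·16·16: 4·16 = 64 ≡ 22, then 22·16 = 352 ≡ 16. So 4^26 ≡ 16 (mod 42).
f(10): Repeated squaring mod 42: 10^1 ≡ 10, 10^2 ≡ 10² = 100 ≡ 16, 10^4 ≡ 16² = 256 ≡ 4, 10^8 ≡ 4² = 16, 10^16 ≡ 16² = 256 ≡ 4. Since 26 = 16 + 8 + 2, 10^26 ≡ 4·16·16: 4·16 = 64 ≡ 22, then 22·16 = 352 ≡ 16. So 10^26 ≡ 16 (mod 42).
So f(4) = f(10) = 16 while 4 ≠ 10, therefore f is not injective.
A non-injective map from the 42-element set ℤ/42ℤ to itself takes at most 41 distinct values, so it cannot be surjective. Hence f is not surjective.
Since f is not surjective, we determine |image(f)|. Computing x^26 mod 42 for each x (by repeated squaring, reducing mod 42 at every step), the values f(0), f(1), …, f(41) are: 0, 1, 4, 9, 16, 25, 36, 7, 22, 39, 16, 37, 18, 1, 28, 15, 4, 37, 30, 25, 22, 21, 22, 25, 30, 37, 4, 15, 28, 1, 18, 37, 16, 39, 22, 7, 36, 25, 16, 9, 4, 1.
The distinct values are {0, 1, 4, 7, 9, 15, 16, 18, 21, 22, 25, 28, 30, 36, 37, 39}; there are 16 of them.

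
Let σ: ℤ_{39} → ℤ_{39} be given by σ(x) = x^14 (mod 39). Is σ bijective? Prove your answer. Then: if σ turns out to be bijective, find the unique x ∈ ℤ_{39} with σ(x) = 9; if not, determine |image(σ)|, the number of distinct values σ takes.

14

σ(5): Repeated squaring mod 39: 5^1 ≡ 5, 5^2 ≡ 5² = 25, 5^4 ≡ 25² = 625 ≡ 1, 5^8 ≡ 1² = 1. Since 14 = 8 + 4 + 2, 5^14 ≡ 1·1·25: 1·1 = 1, then 1·25 = 25. So 5^14 ≡ 25 (mod 39).
σ(8): Repeated squaring mod 39: 8^1 ≡ 8, 8^2 ≡ 8² = 64 ≡ 25, 8^4 ≡ 25² = 625 ≡ 1, 8^8 ≡ 1² = 1. Since 14 = 8 + 4 + 2, 8^14 ≡ 1·1·25: 1·1 = 1, then 1·25 = 25. So 8^14 ≡ 25 (mod 39).
So σ(5) = σ(8) = 25 while 5 ≠ 8, so σ is not injective, hence not bijective.
Since σ is not bijective, we determine |image(σ)|. Computing x^14 mod 39 for each x (by repeated squaring, reducing mod 39 at every step), the values σ(0), σ(1), …, σ(38) are: 0, 1, 4, 9, 16, 25, 36, 10, 25, 3, 22, 4, 27, 13, 1, 30, 22, 16, 12, 10, 10, 12, 16, 22, 30, 1, 13, 27, 4, 22, 3, 25, 10, 36, 25, 16, 9, 4, 1.
The distinct values are {0, 1, 3, 4, 9, 10, 12, 13, 16, 22, 25, 27, 30, 36}; there are 14 of them.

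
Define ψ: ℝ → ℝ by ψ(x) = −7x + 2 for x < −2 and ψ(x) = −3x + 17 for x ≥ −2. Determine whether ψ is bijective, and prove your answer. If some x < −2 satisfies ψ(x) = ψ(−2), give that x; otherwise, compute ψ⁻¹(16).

Both pieces are strictly decreasing (slopes −7 and −3), so each is injective on its own interval.
The left piece maps (−∞, −2) onto (16, ∞); the right piece maps [−2, ∞) onto (−∞, 23].
These images overlap. In particular ψ(−2) = 23 (right piece), and solving −7x + 2 = 23 on the left piece gives x = −3 < −2.
So ψ(−3) = ψ(−2) with −3 ≠ −2, and ψ is not injective, hence not bijective. This x = −3 is the requested value below −2.

-3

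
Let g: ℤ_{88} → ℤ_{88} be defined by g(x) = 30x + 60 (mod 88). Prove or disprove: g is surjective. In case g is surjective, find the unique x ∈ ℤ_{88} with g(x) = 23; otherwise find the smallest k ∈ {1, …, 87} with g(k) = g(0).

Since gcd(30, 88) = 2, we have 30x ≡ 0 (mod 2) for all x, so g(x) ≡ 0 (mod 2).
But 1 ≢ 0 (mod 2), so 1 ∈ ℤ_{88} has no preimage. Thus g is not surjective.
Since g is not surjective, we find the least positive k with g(k) = g(0): this means 30k ≡ 0 (mod 88), i.e. 88 ∣ 30k. Since gcd(30, 88) = 2, dividing through by 2 this holds exactly when 44 ∣ 15k, and as gcd(15, 44) = 1, exactly when 44 ∣ k.
The smallest positive such k is 44.

44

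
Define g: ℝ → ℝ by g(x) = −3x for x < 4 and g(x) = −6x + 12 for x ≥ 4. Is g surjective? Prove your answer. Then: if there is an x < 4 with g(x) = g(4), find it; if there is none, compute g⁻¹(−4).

4/3

Both pieces are strictly decreasing (slopes −3 and −6), so each is injective on its own interval.
The left piece maps (−∞, 4) onto (−12, ∞); the right piece maps [4, ∞) onto (−∞, −12].
These images together cover ℝ, so g is surjective.
Because the two images are disjoint, no x < 4 has g(x) = g(4), so we compute g⁻¹(−4): −4 lies in (−12, ∞), so solve −3x = −4: x = (−4 − 0)/(−3) = 4/3.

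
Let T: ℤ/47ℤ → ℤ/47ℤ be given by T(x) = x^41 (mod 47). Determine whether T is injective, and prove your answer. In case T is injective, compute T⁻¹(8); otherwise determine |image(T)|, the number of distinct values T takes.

16

Since 47 is prime, the nonzero elements of ℤ/47ℤ form a cyclic group of order 46.
As gcd(41, 46) = 1, raising to the 41st power is a bijection on this group: if u^41 ≡ v^41 then (uv^{−1})^41 = 1, and the only element of order dividing gcd(41, 46) = 1 is 1, so u = v.
With T(0) = 0 this makes T injective on all of ℤ/47ℤ, hence bijective (finite equal-size domain and codomain). In particular T is injective.
Since T is injective, we find the preimage of 8. The inverse of x ↦ x^41 on (ℤ/47ℤ)^× is x ↦ x^9, because 41·9 = 369 = 8·46 + 1 ≡ 1 (mod 46) and x^{46} = 1 for x ≠ 0 (Fermat). So T⁻¹(8) = 8^9 mod 47.
Repeated squaring mod 47: 8^1 ≡ 8, 8^2 ≡ 8² = 64 ≡ 17, 8^4 ≡ 17² = 289 ≡ 7, 8^8 ≡ 7² = 49 ≡ 2. Since 9 = 8 + 1, 8^9 ≡ 2·8: 2·8 = 16. So 8^9 ≡ 16 (mod 47).
Hence T⁻¹(8) = 16.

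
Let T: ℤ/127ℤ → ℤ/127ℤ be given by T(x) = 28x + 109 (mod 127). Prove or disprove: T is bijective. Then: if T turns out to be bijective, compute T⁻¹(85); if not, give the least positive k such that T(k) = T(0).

If T(s) = T(t), then 28s ≡ 28t (mod 127). Because gcd(28, 127) = 1, we may cancel 28 to get s ≡ t (mod 127).
We now compute 28⁻¹ mod 127 explicitly. Euclid's algorithm: 127 = 4·28 + 15, 28 = 1·15 + 13, 15 = 1·13 + 2, 13 = 6·2 + 1; back-substituting gives 1 = 59·28 − 13·127, so 28⁻¹ ≡ 59 (mod 127).
Then y ↦ 59(y − 109) is a two-sided inverse to T, so every y ∈ ℤ/127ℤ has a preimage.
So T is bijective.
Since T is bijective, we find T⁻¹(85): we need 28x ≡ 85 − 109 ≡ 103 (mod 127). Using 28⁻¹ = 59: x ≡ 59·103 = 6077 = 47·127 + 108, so x = 108.
Check: T(108) = 28·108 + 109 = 3133 = 24·127 + 85 ≡ 85 (mod 127).

108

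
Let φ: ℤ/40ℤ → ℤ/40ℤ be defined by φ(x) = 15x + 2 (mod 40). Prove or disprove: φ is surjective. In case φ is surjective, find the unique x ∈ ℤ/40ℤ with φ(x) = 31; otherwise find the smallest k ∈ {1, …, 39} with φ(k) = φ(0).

8

Since gcd(15, 40) = 5, we have 15x ≡ 0 (mod 5) for all x, so φ(x) ≡ 2 (mod 5).
But 0 ≢ 2 (mod 5), so 0 ∈ ℤ/40ℤ has no preimage. Therefore φ is not surjective.
Since φ is not surjective, we find the least positive k with φ(k) = φ(0): this means 15k ≡ 0 (mod 40), i.e. 40 ∣ 15k. Since gcd(15, 40) = 5, dividing through by 5 this holds exactly when 8 ∣ 3k, and as gcd(3, 8) = 1, exactly when 8 ∣ k.
The smallest positive such k is 8.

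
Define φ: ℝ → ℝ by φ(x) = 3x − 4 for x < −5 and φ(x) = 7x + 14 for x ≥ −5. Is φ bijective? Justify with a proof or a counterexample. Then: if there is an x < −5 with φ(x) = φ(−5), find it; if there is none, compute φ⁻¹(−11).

-17/3

Both pieces are strictly increasing (slopes 3 and 7), so each is injective on its own interval.
The left piece maps (−∞, −5) onto (−∞, −19); the right piece maps [−5, ∞) onto [−21, ∞).
These images overlap. In particular φ(−5) = −21 (right piece), and solving 3x − 4 = −21 on the left piece gives x = −17/3 < −5.
So φ(−17/3) = φ(−5) with −17/3 ≠ −5, and φ is not injective, hence not bijective. This x = −17/3 is the requested value below −5.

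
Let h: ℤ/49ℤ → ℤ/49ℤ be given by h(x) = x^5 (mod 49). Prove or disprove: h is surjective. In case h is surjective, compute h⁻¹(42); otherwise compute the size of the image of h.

43

h(0) = 0^5 = 0.
h(7): Repeated squaring mod 49: 7^1 ≡ 7, 7^2 ≡ 7² = 49 ≡ 0, 7^4 ≡ 0² = 0. Since 5 = 4 + 1, 7^5 ≡ 0·7: 0·7 = 0. So 7^5 ≡ 0 (mod 49).
So h(0) = h(7) = 0 while 0 ≠ 7, therefore h is not injective.
A non-injective map from the 49-element set ℤ/49ℤ to itself takes at most 48 distinct values, so it cannot be surjective. Thus h is not surjective.
Since h is not surjective, we determine |image(h)|. Computing x^5 mod 49 for each x (by repeated squaring, reducing mod 49 at every step), the values h(0), h(1), …, h(48) are: 0, 1, 32, 47, 44, 38, 34, 0, 36, 4, 40, 37, 10, 20, 0, 22, 25, 33, 30, 31, 6, 0, 8, 46, 26, 23, 3, 41, 0, 43, 18, 19, 16, 24, 27, 0, 29, 39, 12, 9, 45, 13, 0, 15, 11, 5, 2, 17, 48.
The distinct values are {0, 1, 2, 3, 4, 5, 6, 8, 9, 10, 11, 12, 13, 15, 16, 17, 18, 19, 20, 22, 23, 24, 25, 26, 27, 29, 30, 31, 32, 33, 34, 36, 37, 38, 39, 40, 41, 43, 44, 45, 46, 47, 48}; there are 43 of them.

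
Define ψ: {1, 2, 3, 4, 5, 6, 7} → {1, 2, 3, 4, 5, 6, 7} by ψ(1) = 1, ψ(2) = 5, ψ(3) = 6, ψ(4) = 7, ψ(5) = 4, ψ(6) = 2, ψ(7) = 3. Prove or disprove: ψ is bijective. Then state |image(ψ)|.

The values 1, 5, 6, 7, 4, 2, 3 are a permutation of {1, 2, 3, 4, 5, 6, 7}: each element appears exactly once.
So ψ is injective and surjective, hence bijective.
The image of ψ is {1, 2, 3, 4, 5, 6, 7}, which has 7 elements.

7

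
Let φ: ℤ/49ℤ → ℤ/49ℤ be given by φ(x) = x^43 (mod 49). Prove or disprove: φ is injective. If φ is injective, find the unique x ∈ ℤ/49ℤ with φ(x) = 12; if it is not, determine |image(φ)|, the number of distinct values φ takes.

43

φ(0) = 0^43 = 0.
φ(7): Repeated squaring mod 49: 7^1 ≡ 7, 7^2 ≡ 7² = 49 ≡ 0, 7^4 ≡ 0² = 0, 7^8 ≡ 0² = 0, 7^16 ≡ 0² = 0, 7^32 ≡ 0² = 0. Since 43 = 32 + 8 + 2 + 1, 7^43 ≡ 0·0·0·7: 0·0 = 0, then 0·0 = 0, then 0·7 = 0. So 7^43 ≡ 0 (mod 49).
So φ(0) = φ(7) = 0 while 0 ≠ 7, therefore φ is not injective.
Since φ is not injective, we determine |image(φ)|. Computing x^43 mod 49 for each x (by repeated squaring, reducing mod 49 at every step), the values φ(0), φ(1), …, φ(48) are: 0, 1, 2, 3, 4, 5, 6, 0, 8, 9, 10, 11, 12, 13, 0, 15, 16, 17, 18, 19, 20, 0, 22, 23, 24, 25, 26, 27, 0, 29, 30, 31, 32, 33, 34, 0, 36, 37, 38, 39, 40, 41, 0, 43, 44, 45, 46, 47, 48.
The distinct values are {0, 1, 2, 3, 4, 5, 6, 8, 9, 10, 11, 12, 13, 15, 16, 17, 18, 19, 20, 22, 23, 24, 25, 26, 27, 29, 30, 31, 32, 33, 34, 36, 37, 38, 39, 40, 41, 43, 44, 45, 46, 47, 48}; there are 43 of them.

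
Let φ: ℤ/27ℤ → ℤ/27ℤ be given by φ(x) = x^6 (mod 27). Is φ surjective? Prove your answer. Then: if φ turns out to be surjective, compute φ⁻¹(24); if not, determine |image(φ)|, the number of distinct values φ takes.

4

φ(0) = 0^6 = 0.
φ(3): Repeated squaring mod 27: 3^1 ≡ 3, 3^2 ≡ 3² = 9, 3^4 ≡ 9² = 81 ≡ 0. Since 6 = 4 + 2, 3^6 ≡ 0·9: 0·9 = 0. So 3^6 ≡ 0 (mod 27).
So φ(0) = φ(3) = 0 while 0 ≠ 3, therefore φ is not injective.
A non-injective map from the 27-element set ℤ/27ℤ to itself takes at most 26 distinct values, so it cannot be surjective. Hence φ is not surjective.
Since φ is not surjective, we determine |image(φ)|. Computing x^6 mod 27 for each x (by repeated squaring, reducing mod 27 at every step), the values φ(0), φ(1), …, φ(26) are: 0, 1, 10, 0, 19, 19, 0, 10, 1, 0, 1, 10, 0, 19, 19, 0, 10, 1, 0, 1, 10, 0, 19, 19, 0, 10, 1.
The distinct values are {0, 1, 10, 19}; there are 4 of them.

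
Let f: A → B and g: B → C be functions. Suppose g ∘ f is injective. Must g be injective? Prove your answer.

No. Take A = {0}, B = {0, 1, 2}, C = {0, 1, 2}, f(a) = a for each a ∈ A, and g(b) = 1 if b ∈ {1, 2} else g(b) = b.
Then g ∘ f = f is injective (A ⊂ B and f is the inclusion), but g(1) = g(2) = 1 with 1 ≠ 2, so g is not injective.

not injective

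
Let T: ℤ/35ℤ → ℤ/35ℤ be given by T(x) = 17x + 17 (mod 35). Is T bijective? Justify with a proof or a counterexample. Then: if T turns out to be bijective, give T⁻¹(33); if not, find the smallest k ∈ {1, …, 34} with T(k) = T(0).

Recall: injectivity means: for all a, b in the domain, T(a) = T(b) implies a = b.
Suppose T(a) = T(b) in ℤ/35ℤ. Then 17a + 17 ≡ 17b + 17 (mod 35), therefore 17(a − b) ≡ 0 (mod 35).
Since gcd(17, 35) = 1, 17 is invertible modulo 35, thus a − b ≡ 0 (mod 35), i.e. a = b.
We now compute 17⁻¹ mod 35 explicitly. Euclid's algorithm: 35 = 2·17 + 1; back-substituting gives 1 = 33·17 − 16·35, so 17⁻¹ ≡ 33 (mod 35).
For any y ∈ ℤ/35ℤ, x = 33(y − 17) mod 35 satisfies T(x) = 17·33(y − 17) + 17 ≡ y (since 17·33 ≡ 1 mod 35). So every y has a preimage.
So T is bijective.
Since T is bijective, we find T⁻¹(33): we need 17x ≡ 33 − 17 ≡ 16 (mod 35). Using 17⁻¹ = 33: x ≡ 33·16 = 528 = 15·35 + 3, so x = 3.
Check: T(3) = 17·3 + 17 = 68 = 1·35 + 33 ≡ 33 (mod 35).

3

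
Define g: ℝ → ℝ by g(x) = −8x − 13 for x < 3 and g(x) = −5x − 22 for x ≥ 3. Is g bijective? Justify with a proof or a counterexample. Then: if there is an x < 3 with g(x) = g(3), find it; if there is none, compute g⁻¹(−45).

Both pieces are strictly decreasing (slopes −8 and −5), so each is injective on its own interval.
The left piece maps (−∞, 3) onto (−37, ∞); the right piece maps [3, ∞) onto (−∞, −37].
Since −37 = −37, the images partition ℝ: g is injective and surjective, hence bijective.
Because the two images are disjoint, no x < 3 has g(x) = g(3), so we compute g⁻¹(−45): −45 lies in (−∞, −37], so solve −5x − 22 = −45: x = (−45 + 22)/(−5) = 23/5.

23/5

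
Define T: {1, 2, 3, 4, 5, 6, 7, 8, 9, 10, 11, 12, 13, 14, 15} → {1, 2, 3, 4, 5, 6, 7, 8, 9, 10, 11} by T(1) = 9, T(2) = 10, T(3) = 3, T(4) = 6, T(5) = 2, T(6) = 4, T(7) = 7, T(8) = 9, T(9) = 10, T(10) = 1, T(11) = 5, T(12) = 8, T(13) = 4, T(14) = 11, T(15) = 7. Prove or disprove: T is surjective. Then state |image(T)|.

11

Every element of the codomain has a preimage: 1 = T(10), 2 = T(5), 3 = T(3), 4 = T(6), 5 = T(11), 6 = T(4), 7 = T(7), 8 = T(12), 9 = T(1), 10 = T(2), 11 = T(14).
Thus T is surjective.
The image of T is {1, 2, 3, 4, 5, 6, 7, 8, 9, 10, 11}, which has 11 elements.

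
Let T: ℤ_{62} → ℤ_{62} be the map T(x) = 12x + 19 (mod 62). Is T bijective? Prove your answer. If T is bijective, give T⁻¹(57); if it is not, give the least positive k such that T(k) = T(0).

Recall: T is injective if T(s) = T(t) implies s = t.
We have gcd(12, 62) = 2 > 1. Taking s = 0 and t = 31: T(0) = 19 and T(31) = 12·31 + 19 = 391 ≡ 19 (mod 62).
So T(0) = T(31) while 0 ≠ 31, therefore T is not injective, hence not bijective.
Since T is not bijective, we find the least positive k with T(k) = T(0): this means 12k ≡ 0 (mod 62), i.e. 62 ∣ 12k. Since gcd(12, 62) = 2, dividing through by 2 this holds exactly when 31 ∣ 6k, and as gcd(6, 31) = 1, exactly when 31 ∣ k.
The smallest positive such k is 31.

31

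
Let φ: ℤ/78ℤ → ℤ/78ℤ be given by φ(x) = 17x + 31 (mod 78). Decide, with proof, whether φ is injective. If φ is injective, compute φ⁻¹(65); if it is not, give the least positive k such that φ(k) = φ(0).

2

Recall that φ is injective when φ(x_1) = φ(x_2) forces x_1 = x_2.
Suppose φ(x_1) = φ(x_2) in ℤ/78ℤ. Then 17x_1 + 31 ≡ 17x_2 + 31 (mod 78), thus 17(x_1 − x_2) ≡ 0 (mod 78).
Since gcd(17, 78) = 1, 17 is invertible modulo 78, hence x_1 − x_2 ≡ 0 (mod 78), i.e. x_1 = x_2.
Therefore φ is injective.
We now compute 17⁻¹ mod 78 explicitly. Euclid's algorithm: 78 = 4·17 + 10, 17 = 1·10 + 7, 10 = 1·7 + 3, 7 = 2·3 + 1; back-substituting gives 1 = 23·17 − 5·78, so 17⁻¹ ≡ 23 (mod 78).
Since φ is injective, we find φ⁻¹(65): we need 17x ≡ 65 − 31 ≡ 34 (mod 78). Using 17⁻¹ = 23: x ≡ 23·34 = 782 = 10·78 + 2, so x = 2.
Check: φ(2) = 17·2 + 31 = 65 ≡ 65 (mod 78).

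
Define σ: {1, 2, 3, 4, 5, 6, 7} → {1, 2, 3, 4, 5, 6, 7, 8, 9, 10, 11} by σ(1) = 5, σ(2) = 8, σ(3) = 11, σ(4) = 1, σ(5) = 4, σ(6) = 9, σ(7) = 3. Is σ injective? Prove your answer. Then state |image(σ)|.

7

The values σ(1), …, σ(7) are 5, 8, 11, 1, 4, 9, 3 — all distinct.
So σ(x_1) = σ(x_2) only when x_1 = x_2, and σ is injective.
The image of σ is {1, 3, 4, 5, 8, 9, 11}, which has 7 elements.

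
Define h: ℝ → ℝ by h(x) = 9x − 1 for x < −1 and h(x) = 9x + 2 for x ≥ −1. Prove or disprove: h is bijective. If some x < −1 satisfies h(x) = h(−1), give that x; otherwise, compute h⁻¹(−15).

Both pieces are strictly increasing (slopes 9 and 9), so each is injective on its own interval.
The left piece maps (−∞, −1) onto (−∞, −10); the right piece maps [−1, ∞) onto [−7, ∞).
The images leave a gap (−10 has no preimage), so h is not surjective, hence not bijective.
Because the two images are disjoint, no x < −1 has h(x) = h(−1), so we compute h⁻¹(−15): −15 lies in (−∞, −10), so solve 9x − 1 = −15: x = (−15 + 1)/9 = −14/9.

-14/9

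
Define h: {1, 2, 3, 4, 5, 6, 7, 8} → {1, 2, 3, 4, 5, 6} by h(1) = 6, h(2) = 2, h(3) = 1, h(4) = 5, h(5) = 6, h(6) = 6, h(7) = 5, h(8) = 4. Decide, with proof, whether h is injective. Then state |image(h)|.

5

h(1) = 6 = h(5) with 1 ≠ 5, so h is not injective.
The image of h is {1, 2, 4, 5, 6}, which has 5 elements.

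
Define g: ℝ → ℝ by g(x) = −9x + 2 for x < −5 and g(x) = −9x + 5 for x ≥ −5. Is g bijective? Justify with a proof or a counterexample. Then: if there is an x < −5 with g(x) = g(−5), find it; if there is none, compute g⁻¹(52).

-16/3

Both pieces are strictly decreasing (slopes −9 and −9), so each is injective on its own interval.
The left piece maps (−∞, −5) onto (47, ∞); the right piece maps [−5, ∞) onto (−∞, 50].
These images overlap. In particular g(−5) = 50 (right piece), and solving −9x + 2 = 50 on the left piece gives x = −16/3 < −5.
So g(−16/3) = g(−5) with −16/3 ≠ −5, and g is not injective, hence not bijective. This x = −16/3 is the requested value below −5.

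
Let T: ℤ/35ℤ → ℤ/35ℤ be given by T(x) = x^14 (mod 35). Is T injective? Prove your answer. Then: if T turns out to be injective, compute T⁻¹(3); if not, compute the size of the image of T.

T(1) = 1^14 = 1.
T(6): Repeated squaring mod 35: 6^1 ≡ 6, 6^2 ≡ 6² = 36 ≡ 1, 6^4 ≡ 1² = 1, 6^8 ≡ 1² = 1. Since 14 = 8 + 4 + 2, 6^14 ≡ 1·1·1: 1·1 = 1, then 1·1 = 1. So 6^14 ≡ 1 (mod 35).
So T(1) = T(6) = 1 while 1 ≠ 6, thus T is not injective.
Since T is not injective, we determine |image(T)|. Computing x^14 mod 35 for each x (by repeated squaring, reducing mod 35 at every step), the values T(0), T(1), …, T(34) are: 0, 1, 4, 9, 16, 25, 1, 14, 29, 11, 30, 16, 4, 29, 21, 15, 11, 9, 9, 11, 15, 21, 29, 4, 16, 30, 11, 29, 14, 1, 25, 16, 9, 4, 1.
The distinct values are {0, 1, 4, 9, 11, 14, 15, 16, 21, 25, 29, 30}; there are 12 of them.

12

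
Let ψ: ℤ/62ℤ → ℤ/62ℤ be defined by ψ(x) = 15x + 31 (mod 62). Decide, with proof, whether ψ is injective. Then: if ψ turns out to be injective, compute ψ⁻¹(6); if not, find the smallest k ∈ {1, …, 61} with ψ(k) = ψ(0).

Suppose ψ(s) = ψ(t) in ℤ/62ℤ. Then 15s + 31 ≡ 15t + 31 (mod 62), thus 15(s − t) ≡ 0 (mod 62).
Since gcd(15, 62) = 1, 15 is invertible modulo 62, hence s − t ≡ 0 (mod 62), i.e. s = t.
Hence ψ is injective.
We now compute 15⁻¹ mod 62 explicitly. Euclid's algorithm: 62 = 4·15 + 2, 15 = 7·2 + 1; back-substituting gives 1 = 29·15 − 7·62, so 15⁻¹ ≡ 29 (mod 62).
Since ψ is injective, we compute ψ⁻¹(6): solve 15x + 31 ≡ 6 (mod 62), i.e. 15x ≡ 37 (mod 62).
Multiplying by 15⁻¹ = 29 gives x ≡ 29·37 = 1073 = 17·62 + 19 ≡ 19 (mod 62).
Check: ψ(19) = 15·19 + 31 = 316 = 5·62 + 6 ≡ 6 (mod 62).

19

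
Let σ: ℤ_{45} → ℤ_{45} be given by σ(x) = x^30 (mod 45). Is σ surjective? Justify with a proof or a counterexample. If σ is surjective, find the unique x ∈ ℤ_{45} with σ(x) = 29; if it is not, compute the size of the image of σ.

σ(1) = 1^30 = 1.
σ(4): Repeated squaring mod 45: 4^1 ≡ 4, 4^2 ≡ 4² = 16, 4^4 ≡ 16² = 256 ≡ 31, 4^8 ≡ 31² = 961 ≡ 16, 4^16 ≡ 16² = 256 ≡ 31. Since 30 = 16 + 8 + 4 + 2, 4^30 ≡ 31·16·31·16: 31·16 = 496 ≡ 1, then 1·31 = 31, then 31·16 = 496 ≡ 1. So 4^30 ≡ 1 (mod 45).
So σ(1) = σ(4) = 1 while 1 ≠ 4, hence σ is not injective.
A non-injective map from the 45-element set ℤ_{45} to itself takes at most 44 distinct values, so it cannot be surjective. Thus σ is not surjective.
Since σ is not surjective, we determine |image(σ)|. Computing x^30 mod 45 for each x (by repeated squaring, reducing mod 45 at every step), the values σ(0), σ(1), …, σ(44) are: 0, 1, 19, 9, 1, 10, 36, 19, 19, 36, 10, 1, 9, 19, 1, 0, 1, 19, 9, 1, 10, 36, 19, 19, 36, 10, 1, 9, 19, 1, 0, 1, 19, 9, 1, 10, 36, 19, 19, 36, 10, 1, 9, 19, 1.
The distinct values are {0, 1, 9, 10, 19, 36}; there are 6 of them.

6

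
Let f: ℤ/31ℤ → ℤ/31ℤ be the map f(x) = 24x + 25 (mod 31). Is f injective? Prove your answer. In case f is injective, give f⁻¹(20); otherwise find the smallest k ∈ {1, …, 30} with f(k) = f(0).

Suppose f(a) = f(b) in ℤ/31ℤ. Then 24a + 25 ≡ 24b + 25 (mod 31), hence 24(a − b) ≡ 0 (mod 31).
Since gcd(24, 31) = 1, 24 is invertible modulo 31, so a − b ≡ 0 (mod 31), i.e. a = b.
Thus f is injective.
We now compute 24⁻¹ mod 31 explicitly. Euclid's algorithm: 31 = 1·24 + 7, 24 = 3·7 + 3, 7 = 2·3 + 1; back-substituting gives 1 = 22·24 − 17·31, so 24⁻¹ ≡ 22 (mod 31).
Since f is injective, we compute f⁻¹(20): solve 24x + 25 ≡ 20 (mod 31), i.e. 24x ≡ 26 (mod 31).
Multiplying by 24⁻¹ = 22 gives x ≡ 22·26 = 572 = 18·31 + 14 ≡ 14 (mod 31).
Check: f(14) = 24·14 + 25 = 361 = 11·31 + 20 ≡ 20 (mod 31).

14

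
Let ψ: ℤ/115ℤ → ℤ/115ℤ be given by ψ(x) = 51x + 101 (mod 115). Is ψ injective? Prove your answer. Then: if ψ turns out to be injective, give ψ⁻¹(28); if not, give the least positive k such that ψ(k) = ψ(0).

82

If ψ(x_1) = ψ(x_2), then 51x_1 ≡ 51x_2 (mod 115). Because gcd(51, 115) = 1, we may cancel 51 to get x_1 ≡ x_2 (mod 115).
Hence ψ is injective.
We now compute 51⁻¹ mod 115 explicitly. Euclid's algorithm: 115 = 2·51 + 13, 51 = 3·13 + 12, 13 = 1·12 + 1; back-substituting gives 1 = 106·51 − 47·115, so 51⁻¹ ≡ 106 (mod 115).
Since ψ is injective, we compute ψ⁻¹(28): solve 51x + 101 ≡ 28 (mod 115), i.e. 51x ≡ 42 (mod 115).
Multiplying by 51⁻¹ = 106 gives x ≡ 106·42 = 4452 = 38·115 + 82 ≡ 82 (mod 115).
Check: ψ(82) = 51·82 + 101 = 4283 = 37·115 + 28 ≡ 28 (mod 115).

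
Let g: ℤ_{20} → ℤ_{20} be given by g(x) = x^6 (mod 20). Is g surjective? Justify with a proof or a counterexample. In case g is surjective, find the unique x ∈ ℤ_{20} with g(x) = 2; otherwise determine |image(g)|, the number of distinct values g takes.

g(4): Repeated squaring mod 20: 4^1 ≡ 4, 4^2 ≡ 4² = 16, 4^4 ≡ 16² = 256 ≡ 16. Since 6 = 4 + 2, 4^6 ≡ 16·16: 16·16 = 256 ≡ 16. So 4^6 ≡ 16 (mod 20).
g(6): Repeated squaring mod 20: 6^1 ≡ 6, 6^2 ≡ 6² = 36 ≡ 16, 6^4 ≡ 16² = 256 ≡ 16. Since 6 = 4 + 2, 6^6 ≡ 16·16: 16·16 = 256 ≡ 16. So 6^6 ≡ 16 (mod 20).
So g(4) = g(6) = 16 while 4 ≠ 6, thus g is not injective.
A non-injective map from the 20-element set ℤ_{20} to itself takes at most 19 distinct values, so it cannot be surjective. So g is not surjective.
Since g is not surjective, we determine |image(g)|. Computing x^6 mod 20 for each x (by repeated squaring, reducing mod 20 at every step), the values g(0), g(1), …, g(19) are: 0, 1, 4, 9, 16, 5, 16, 9, 4, 1, 0, 1, 4, 9, 16, 5, 16, 9, 4, 1.
The distinct values are {0, 1, 4, 5, 9, 16}; there are 6 of them.

6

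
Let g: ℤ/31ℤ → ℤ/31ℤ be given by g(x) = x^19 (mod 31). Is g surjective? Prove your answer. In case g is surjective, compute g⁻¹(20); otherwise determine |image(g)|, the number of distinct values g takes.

9

Since 31 is prime, the nonzero elements of ℤ/31ℤ form a cyclic group of order 30.
As gcd(19, 30) = 1, raising to the 19th power is a bijection on this group: if u^19 ≡ v^19 then (uv^{−1})^19 = 1, and the only element of order dividing gcd(19, 30) = 1 is 1, so u = v.
With g(0) = 0 this makes g injective on all of ℤ/31ℤ, hence bijective (finite equal-size domain and codomain). In particular g is surjective.
Since g is surjective, we find the preimage of 20. The inverse of x ↦ x^19 on (ℤ/31ℤ)^× is x ↦ x^19, because 19·19 = 361 = 12·30 + 1 ≡ 1 (mod 30) and x^{30} = 1 for x ≠ 0 (Fermat). So g⁻¹(20) = 20^19 mod 31.
Repeated squaring mod 31: 20^1 ≡ 20, 20^2 ≡ 20² = 400 ≡ 28, 20^4 ≡ 28² = 784 ≡ 9, 20^8 ≡ 9² = 81 ≡ 19, 20^16 ≡ 19² = 361 ≡ 20. Since 19 = 16 + 2 + 1, 20^19 ≡ 20·28·20: 20·28 = 560 ≡ 2, then 2·20 = 40 ≡ 9. So 20^19 ≡ 9 (mod 31).
Hence g⁻¹(20) = 9.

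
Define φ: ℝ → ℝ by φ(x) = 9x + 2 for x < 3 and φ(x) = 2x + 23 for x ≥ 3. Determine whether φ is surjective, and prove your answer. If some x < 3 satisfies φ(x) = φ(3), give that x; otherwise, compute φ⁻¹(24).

Both pieces are strictly increasing (slopes 9 and 2), so each is injective on its own interval.
The left piece maps (−∞, 3) onto (−∞, 29); the right piece maps [3, ∞) onto [29, ∞).
These images together cover ℝ, so φ is surjective.
Because the two images are disjoint, no x < 3 has φ(x) = φ(3), so we compute φ⁻¹(24): 24 lies in (−∞, 29), so solve 9x + 2 = 24: x = (24 − 2)/9 = 22/9.

22/9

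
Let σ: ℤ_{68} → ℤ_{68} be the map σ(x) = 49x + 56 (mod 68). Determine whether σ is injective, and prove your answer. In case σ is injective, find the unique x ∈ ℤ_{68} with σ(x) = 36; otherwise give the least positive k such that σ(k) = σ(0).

44

Suppose σ(s) = σ(t) in ℤ_{68}. Then 49s + 56 ≡ 49t + 56 (mod 68), so 49(s − t) ≡ 0 (mod 68).
Since gcd(49, 68) = 1, 49 is invertible modulo 68, so s − t ≡ 0 (mod 68), i.e. s = t.
So σ is injective.
We now compute 49⁻¹ mod 68 explicitly. Euclid's algorithm: 68 = 1·49 + 19, 49 = 2·19 + 11, 19 = 1·11 + 8, 11 = 1·8 + 3, 8 = 2·3 + 2, 3 = 1·2 + 1; back-substituting gives 1 = 25·49 − 18·68, so 49⁻¹ ≡ 25 (mod 68).
Since σ is injective, we find σ⁻¹(36): we need 49x ≡ 36 − 56 ≡ 48 (mod 68). Using 49⁻¹ = 25: x ≡ 25·48 = 1200 = 17·68 + 44, so x = 44.
Check: σ(44) = 49·44 + 56 = 2212 = 32·68 + 36 ≡ 36 (mod 68).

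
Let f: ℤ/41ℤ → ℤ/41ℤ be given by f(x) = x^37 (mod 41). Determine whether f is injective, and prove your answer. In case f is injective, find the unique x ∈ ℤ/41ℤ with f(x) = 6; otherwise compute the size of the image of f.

Since 41 is prime, the nonzero elements of ℤ/41ℤ form a cyclic group of order 40.
As gcd(37, 40) = 1, raising to the 37th power is a bijection on this group: if x_1^37 ≡ x_2^37 then (x_1x_2^{−1})^37 = 1, and the only element of order dividing gcd(37, 40) = 1 is 1, so x_1 = x_2.
With f(0) = 0 this makes f injective on all of ℤ/41ℤ, hence bijective (finite equal-size domain and codomain). In particular f is injective.
Since f is injective, we find the preimage of 6. The inverse of x ↦ x^37 on (ℤ/41ℤ)^× is x ↦ x^13, because 37·13 = 481 = 12·40 + 1 ≡ 1 (mod 40) and x^{40} = 1 for x ≠ 0 (Fermat). So f⁻¹(6) = 6^13 mod 41.
Repeated squaring mod 41: 6^1 ≡ 6, 6^2 ≡ 6² = 36, 6^4 ≡ 36² = 1296 ≡ 25, 6^8 ≡ 25² = 625 ≡ 10. Since 13 = 8 + 4 + 1, 6^13 ≡ 10·25·6: 10·25 = 250 ≡ 4, then 4·6 = 24. So 6^13 ≡ 24 (mod 41).
Hence f⁻¹(6) = 24.

24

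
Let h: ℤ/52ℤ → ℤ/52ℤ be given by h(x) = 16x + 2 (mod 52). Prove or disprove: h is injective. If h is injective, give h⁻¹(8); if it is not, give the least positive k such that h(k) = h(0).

13

We have gcd(16, 52) = 4 > 1. Taking a = 0 and b = 13: h(0) = 2 and h(13) = 16·13 + 2 = 210 ≡ 2 (mod 52).
So h(0) = h(13) while 0 ≠ 13, so h is not injective.
Since h is not injective, we find the least positive k with h(k) = h(0): this means 16k ≡ 0 (mod 52), i.e. 52 ∣ 16k. Since gcd(16, 52) = 4, dividing through by 4 this holds exactly when 13 ∣ 4k, and as gcd(4, 13) = 1, exactly when 13 ∣ k.
The smallest positive such k is 13.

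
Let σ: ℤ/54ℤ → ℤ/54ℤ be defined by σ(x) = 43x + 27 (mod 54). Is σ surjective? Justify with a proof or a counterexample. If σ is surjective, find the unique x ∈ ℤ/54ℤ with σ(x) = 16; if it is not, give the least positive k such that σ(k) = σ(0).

By definition, surjectivity means every element of the codomain has a preimage under σ.
Since gcd(43, 54) = 1, 43 is invertible modulo 54. Euclid's algorithm: 54 = 1·43 + 11, 43 = 3·11 + 10, 11 = 1·10 + 1; back-substituting gives 1 = 49·43 − 39·54, so 43⁻¹ ≡ 49 (mod 54).
Then y ↦ 49(y − 27) is a two-sided inverse to σ, so every y ∈ ℤ/54ℤ has a preimage.
So σ is surjective.
Since σ is surjective, we find σ⁻¹(16): we need 43x ≡ 16 − 27 ≡ 43 (mod 54). Using 43⁻¹ = 49: x ≡ 49·43 = 2107 = 39·54 + 1, so x = 1.
Check: σ(1) = 43·1 + 27 = 70 = 1·54 + 16 ≡ 16 (mod 54).

1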